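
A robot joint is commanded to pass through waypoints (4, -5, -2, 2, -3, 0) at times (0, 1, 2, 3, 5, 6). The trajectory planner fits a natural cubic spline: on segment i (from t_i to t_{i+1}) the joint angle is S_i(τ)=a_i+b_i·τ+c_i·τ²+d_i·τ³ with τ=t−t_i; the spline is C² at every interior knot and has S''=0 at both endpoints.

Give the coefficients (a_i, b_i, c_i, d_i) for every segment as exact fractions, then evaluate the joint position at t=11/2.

Δ: Δ0=-9, Δ1=3, Δ2=4, Δ3=-5/2, Δ4=3
row 1: diag=4, rhs=72; c'=1/4, d'=18
row 2: denom=4−1·1/4=15/4; d'=(6−1·18)/(15/4)=-16/5
row 3: denom=6−1·4/15=86/15; d'=(-39−1·-16/5)/(86/15)=-537/86
row 4: denom=6−2·15/43=228/43; d'=(33−2·-537/86)/(228/43)=163/19
back: M4=163/19
back: M3=-537/86−15/43·163/19=-351/38
back: M2=-16/5−4/15·-351/38=-14/19
back: M1=18−1/4·-14/19=691/38
M: M0=0, M1=691/38, M2=-14/19, M3=-351/38, M4=163/19, M5=0
seg 0: a=4, c=M0/2=0, d=(M1−M0)/(6·1)=691/228, b=Δ0−h0·(2M0+M1)/6=-2743/228
seg 1: a=-5, c=M1/2=691/76, d=(M2−M1)/(6·1)=-719/228, b=Δ1−h1·(2M1+M2)/6=-335/114
seg 2: a=-2, c=M2/2=-7/19, d=(M3−M2)/(6·1)=-17/12, b=Δ2−h2·(2M2+M3)/6=1319/228
seg 3: a=2, c=M3/2=-351/76, d=(M4−M3)/(6·2)=677/456, b=Δ3−h3·(2M3+M4)/6=91/114
seg 4: a=-3, c=M4/2=163/38, d=(M5−M4)/(6·1)=-163/114, b=Δ4−h4·(2M4+M5)/6=8/57
t_q=11/2 → seg 4, τ=1/2; S=-3+8/57·τ+163/38·τ²+-163/114·τ³=-619/304

  seg 0: a=4 b=-2743/228 c=0 d=691/228
  seg 1: a=-5 b=-335/114 c=691/76 d=-719/228
  seg 2: a=-2 b=1319/228 c=-7/19 d=-17/12
  seg 3: a=2 b=91/114 c=-351/76 d=677/456
  seg 4: a=-3 b=8/57 c=163/38 d=-163/114
S(11/2) = -619/304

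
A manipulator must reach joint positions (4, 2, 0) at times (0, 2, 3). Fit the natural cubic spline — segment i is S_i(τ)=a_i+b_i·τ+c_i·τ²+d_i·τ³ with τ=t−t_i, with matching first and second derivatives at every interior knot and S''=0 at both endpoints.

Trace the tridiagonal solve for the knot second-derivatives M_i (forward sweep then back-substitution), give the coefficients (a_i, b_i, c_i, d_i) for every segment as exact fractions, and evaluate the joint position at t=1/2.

  seg 0: a=4 b=-2/3 c=0 d=-1/12
  seg 1: a=2 b=-5/3 c=-1/2 d=1/6
S(1/2) = 117/32

Δ: Δ0=-1, Δ1=-2
row 1: diag=6, rhs=-6; c'=1/6, d'=-1
back: M1=-1
M: M0=0, M1=-1, M2=0
seg 0: a=4, c=M0/2=0, d=(M1−M0)/(6·2)=-1/12, b=Δ0−h0·(2M0+M1)/6=-2/3
seg 1: a=2, c=M1/2=-1/2, d=(M2−M1)/(6·1)=1/6, b=Δ1−h1·(2M1+M2)/6=-5/3
t_q=1/2 → seg 0, τ=1/2; S=4+-2/3·τ+0·τ²+-1/12·τ³=117/32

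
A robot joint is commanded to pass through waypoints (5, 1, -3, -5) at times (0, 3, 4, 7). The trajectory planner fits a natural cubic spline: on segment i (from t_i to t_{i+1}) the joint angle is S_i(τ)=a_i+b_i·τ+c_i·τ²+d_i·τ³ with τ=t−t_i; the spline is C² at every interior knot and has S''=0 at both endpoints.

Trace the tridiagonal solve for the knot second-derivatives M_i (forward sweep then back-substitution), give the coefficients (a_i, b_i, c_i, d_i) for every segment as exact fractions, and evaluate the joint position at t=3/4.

  seg 0: a=5 b=-10/63 c=0 d=-74/567
  seg 1: a=1 b=-232/63 c=-74/63 d=6/7
  seg 2: a=-3 b=-218/63 c=88/63 d=-88/567
S(3/4) = 1081/224

Δ: Δ0=-4/3, Δ1=-4, Δ2=-2/3
row 1: diag=8, rhs=-16; c'=1/8, d'=-2
row 2: denom=8−1·1/8=63/8; d'=(20−1·-2)/(63/8)=176/63
back: M2=176/63
back: M1=-2−1/8·176/63=-148/63
M: M0=0, M1=-148/63, M2=176/63, M3=0
seg 0: a=5, c=M0/2=0, d=(M1−M0)/(6·3)=-74/567, b=Δ0−h0·(2M0+M1)/6=-10/63
seg 1: a=1, c=M1/2=-74/63, d=(M2−M1)/(6·1)=6/7, b=Δ1−h1·(2M1+M2)/6=-232/63
seg 2: a=-3, c=M2/2=88/63, d=(M3−M2)/(6·3)=-88/567, b=Δ2−h2·(2M2+M3)/6=-218/63
t_q=3/4 → seg 0, τ=3/4; S=5+-10/63·τ+0·τ²+-74/567·τ³=1081/224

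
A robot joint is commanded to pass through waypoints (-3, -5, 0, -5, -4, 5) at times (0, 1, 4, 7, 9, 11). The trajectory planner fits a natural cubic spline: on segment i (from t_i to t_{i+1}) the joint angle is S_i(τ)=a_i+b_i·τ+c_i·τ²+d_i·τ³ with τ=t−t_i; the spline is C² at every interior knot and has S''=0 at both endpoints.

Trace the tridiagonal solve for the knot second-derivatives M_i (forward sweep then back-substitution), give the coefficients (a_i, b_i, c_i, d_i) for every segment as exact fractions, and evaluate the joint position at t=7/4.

Δ: Δ0=-2, Δ1=5/3, Δ2=-5/3, Δ3=1/2, Δ4=9/2
row 1: diag=8, rhs=22; c'=3/8, d'=11/4
row 2: denom=12−3·3/8=87/8; d'=(-20−3·11/4)/(87/8)=-226/87
row 3: denom=10−3·8/29=266/29; d'=(13−3·-226/87)/(266/29)=603/266
row 4: denom=8−2·29/133=1006/133; d'=(24−2·603/266)/(1006/133)=2589/1006
back: M4=2589/1006
back: M3=603/266−29/133·2589/1006=858/503
back: M2=-226/87−8/29·858/503=-4630/1509
back: M1=11/4−3/8·-4630/1509=1962/503
M: M0=0, M1=1962/503, M2=-4630/1509, M3=858/503, M4=2589/1006, M5=0
seg 0: a=-3, c=M0/2=0, d=(M1−M0)/(6·1)=327/503, b=Δ0−h0·(2M0+M1)/6=-1333/503
seg 1: a=-5, c=M1/2=981/503, d=(M2−M1)/(6·3)=-5258/13581, b=Δ1−h1·(2M1+M2)/6=-352/503
seg 2: a=0, c=M2/2=-2315/1509, d=(M3−M2)/(6·3)=3602/13581, b=Δ2−h2·(2M2+M3)/6=276/503
seg 3: a=-5, c=M3/2=429/503, d=(M4−M3)/(6·2)=291/4024, b=Δ3−h3·(2M3+M4)/6=-752/503
seg 4: a=-4, c=M4/2=2589/2012, d=(M5−M4)/(6·2)=-863/4024, b=Δ4−h4·(2M4+M5)/6=2801/1006
t_q=7/4 → seg 1, τ=3/4; S=-5+-352/503·τ+981/503·τ²+-5258/13581·τ³=-73899/16096

  seg 0: a=-3 b=-1333/503 c=0 d=327/503
  seg 1: a=-5 b=-352/503 c=981/503 d=-5258/13581
  seg 2: a=0 b=276/503 c=-2315/1509 d=3602/13581
  seg 3: a=-5 b=-752/503 c=429/503 d=291/4024
  seg 4: a=-4 b=2801/1006 c=2589/2012 d=-863/4024
S(7/4) = -73899/16096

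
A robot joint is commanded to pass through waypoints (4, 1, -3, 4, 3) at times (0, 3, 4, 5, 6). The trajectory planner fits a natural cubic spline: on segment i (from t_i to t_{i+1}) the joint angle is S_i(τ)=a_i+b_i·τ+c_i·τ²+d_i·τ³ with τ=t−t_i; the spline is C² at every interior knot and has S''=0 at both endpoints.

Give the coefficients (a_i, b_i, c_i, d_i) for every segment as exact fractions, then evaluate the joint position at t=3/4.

Δ: Δ0=-1, Δ1=-4, Δ2=7, Δ3=-1
row 1: diag=8, rhs=-18; c'=1/8, d'=-9/4
row 2: denom=4−1·1/8=31/8; d'=(66−1·-9/4)/(31/8)=546/31
row 3: denom=4−1·8/31=116/31; d'=(-48−1·546/31)/(116/31)=-1017/58
back: M3=-1017/58
back: M2=546/31−8/31·-1017/58=642/29
back: M1=-9/4−1/8·642/29=-291/58
M: M0=0, M1=-291/58, M2=642/29, M3=-1017/58, M4=0
seg 0: a=4, c=M0/2=0, d=(M1−M0)/(6·3)=-97/348, b=Δ0−h0·(2M0+M1)/6=175/116
seg 1: a=1, c=M1/2=-291/116, d=(M2−M1)/(6·1)=525/116, b=Δ1−h1·(2M1+M2)/6=-349/58
seg 2: a=-3, c=M2/2=321/29, d=(M3−M2)/(6·1)=-767/116, b=Δ2−h2·(2M2+M3)/6=295/116
seg 3: a=4, c=M3/2=-1017/116, d=(M4−M3)/(6·1)=339/116, b=Δ3−h3·(2M3+M4)/6=281/58
t_q=3/4 → seg 0, τ=3/4; S=4+175/116·τ+0·τ²+-97/348·τ³=37223/7424

  seg 0: a=4 b=175/116 c=0 d=-97/348
  seg 1: a=1 b=-349/58 c=-291/116 d=525/116
  seg 2: a=-3 b=295/116 c=321/29 d=-767/116
  seg 3: a=4 b=281/58 c=-1017/116 d=339/116
S(3/4) = 37223/7424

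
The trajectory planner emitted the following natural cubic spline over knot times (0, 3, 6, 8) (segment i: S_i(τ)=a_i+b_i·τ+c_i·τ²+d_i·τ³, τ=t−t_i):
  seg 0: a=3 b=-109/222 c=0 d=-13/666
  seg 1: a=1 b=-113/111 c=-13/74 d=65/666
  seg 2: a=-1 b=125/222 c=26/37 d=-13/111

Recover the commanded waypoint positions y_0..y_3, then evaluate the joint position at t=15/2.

y_0 = S_0(0) = a_0 = 3
y_1 = S_1(0) = a_1 = 1
y_2 = S_2(0) = a_2 = -1
y_3 = S_2(2) = 2
t_q=15/2 is in segment 2 (τ=3/2); S_2(τ)=305/296

y_0=3 y_1=1 y_2=-1 y_3=2
S(15/2) = 305/296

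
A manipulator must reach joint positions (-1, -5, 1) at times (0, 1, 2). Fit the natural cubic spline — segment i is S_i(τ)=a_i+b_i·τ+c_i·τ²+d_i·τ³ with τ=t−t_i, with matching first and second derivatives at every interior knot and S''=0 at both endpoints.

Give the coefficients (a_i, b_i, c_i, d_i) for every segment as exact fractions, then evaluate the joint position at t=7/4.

  seg 0: a=-1 b=-13/2 c=0 d=5/2
  seg 1: a=-5 b=1 c=15/2 d=-5/2
S(7/4) = -139/128

Δ: Δ0=-4, Δ1=6
row 1: diag=4, rhs=60; c'=1/4, d'=15
back: M1=15
M: M0=0, M1=15, M2=0
seg 0: a=-1, c=M0/2=0, d=(M1−M0)/(6·1)=5/2, b=Δ0−h0·(2M0+M1)/6=-13/2
seg 1: a=-5, c=M1/2=15/2, d=(M2−M1)/(6·1)=-5/2, b=Δ1−h1·(2M1+M2)/6=1
t_q=7/4 → seg 1, τ=3/4; S=-5+1·τ+15/2·τ²+-5/2·τ³=-139/128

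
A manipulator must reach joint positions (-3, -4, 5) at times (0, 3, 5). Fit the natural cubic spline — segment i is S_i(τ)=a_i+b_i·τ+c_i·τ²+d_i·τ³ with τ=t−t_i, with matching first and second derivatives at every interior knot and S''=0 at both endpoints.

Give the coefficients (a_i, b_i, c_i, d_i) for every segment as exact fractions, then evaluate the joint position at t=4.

Δ: Δ0=-1/3, Δ1=9/2
row 1: diag=10, rhs=29; c'=1/5, d'=29/10
back: M1=29/10
M: M0=0, M1=29/10, M2=0
seg 0: a=-3, c=M0/2=0, d=(M1−M0)/(6·3)=29/180, b=Δ0−h0·(2M0+M1)/6=-107/60
seg 1: a=-4, c=M1/2=29/20, d=(M2−M1)/(6·2)=-29/120, b=Δ1−h1·(2M1+M2)/6=77/30
t_q=4 → seg 1, τ=1; S=-4+77/30·τ+29/20·τ²+-29/120·τ³=-9/40

  seg 0: a=-3 b=-107/60 c=0 d=29/180
  seg 1: a=-4 b=77/30 c=29/20 d=-29/120
S(4) = -9/40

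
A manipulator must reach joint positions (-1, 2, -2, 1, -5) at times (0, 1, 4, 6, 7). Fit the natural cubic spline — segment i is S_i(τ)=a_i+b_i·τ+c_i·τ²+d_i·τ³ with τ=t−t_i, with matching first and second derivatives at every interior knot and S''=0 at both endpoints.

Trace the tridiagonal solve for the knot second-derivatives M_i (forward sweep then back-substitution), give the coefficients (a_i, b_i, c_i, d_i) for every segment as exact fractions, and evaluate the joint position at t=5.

Δ: Δ0=3, Δ1=-4/3, Δ2=3/2, Δ3=-6
row 1: diag=8, rhs=-26; c'=3/8, d'=-13/4
row 2: denom=10−3·3/8=71/8; d'=(17−3·-13/4)/(71/8)=214/71
row 3: denom=6−2·16/71=394/71; d'=(-45−2·214/71)/(394/71)=-3623/394
back: M3=-3623/394
back: M2=214/71−16/71·-3623/394=1002/197
back: M1=-13/4−3/8·1002/197=-1016/197
M: M0=0, M1=-1016/197, M2=1002/197, M3=-3623/394, M4=0
seg 0: a=-1, c=M0/2=0, d=(M1−M0)/(6·1)=-508/591, b=Δ0−h0·(2M0+M1)/6=2281/591
seg 1: a=2, c=M1/2=-508/197, d=(M2−M1)/(6·3)=1009/1773, b=Δ1−h1·(2M1+M2)/6=757/591
seg 2: a=-2, c=M2/2=501/197, d=(M3−M2)/(6·2)=-5627/4728, b=Δ2−h2·(2M2+M3)/6=694/591
seg 3: a=1, c=M3/2=-3623/788, d=(M4−M3)/(6·1)=3623/2364, b=Δ3−h3·(2M3+M4)/6=-3469/1182
t_q=5 → seg 2, τ=1; S=-2+694/591·τ+501/197·τ²+-5627/4728·τ³=831/1576

  seg 0: a=-1 b=2281/591 c=0 d=-508/591
  seg 1: a=2 b=757/591 c=-508/197 d=1009/1773
  seg 2: a=-2 b=694/591 c=501/197 d=-5627/4728
  seg 3: a=1 b=-3469/1182 c=-3623/788 d=3623/2364
S(5) = 831/1576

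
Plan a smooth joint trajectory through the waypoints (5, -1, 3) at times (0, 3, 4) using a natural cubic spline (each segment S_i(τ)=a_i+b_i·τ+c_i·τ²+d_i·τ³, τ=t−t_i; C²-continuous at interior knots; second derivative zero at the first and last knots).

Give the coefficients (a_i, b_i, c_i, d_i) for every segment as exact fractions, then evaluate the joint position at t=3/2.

  seg 0: a=5 b=-17/4 c=0 d=1/4
  seg 1: a=-1 b=5/2 c=9/4 d=-3/4
S(3/2) = -17/32

Δ: Δ0=-2, Δ1=4
row 1: diag=8, rhs=36; c'=1/8, d'=9/2
back: M1=9/2
M: M0=0, M1=9/2, M2=0
seg 0: a=5, c=M0/2=0, d=(M1−M0)/(6·3)=1/4, b=Δ0−h0·(2M0+M1)/6=-17/4
seg 1: a=-1, c=M1/2=9/4, d=(M2−M1)/(6·1)=-3/4, b=Δ1−h1·(2M1+M2)/6=5/2
t_q=3/2 → seg 0, τ=3/2; S=5+-17/4·τ+0·τ²+1/4·τ³=-17/32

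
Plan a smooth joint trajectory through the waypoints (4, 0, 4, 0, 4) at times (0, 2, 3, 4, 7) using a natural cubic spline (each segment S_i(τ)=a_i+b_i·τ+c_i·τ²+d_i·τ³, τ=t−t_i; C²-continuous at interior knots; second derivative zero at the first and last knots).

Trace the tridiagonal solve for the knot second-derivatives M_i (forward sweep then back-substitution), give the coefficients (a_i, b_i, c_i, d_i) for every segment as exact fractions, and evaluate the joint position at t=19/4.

  seg 0: a=4 b=-1300/267 c=0 d=383/534
  seg 1: a=0 b=998/267 c=383/89 d=-1079/267
  seg 2: a=4 b=59/267 c=-696/89 d=961/267
  seg 3: a=0 b=-1234/267 c=265/89 d=-265/801
S(19/4) = -10999/5696

Δ: Δ0=-2, Δ1=4, Δ2=-4, Δ3=4/3
row 1: diag=6, rhs=36; c'=1/6, d'=6
row 2: denom=4−1·1/6=23/6; d'=(-48−1·6)/(23/6)=-324/23
row 3: denom=8−1·6/23=178/23; d'=(32−1·-324/23)/(178/23)=530/89
back: M3=530/89
back: M2=-324/23−6/23·530/89=-1392/89
back: M1=6−1/6·-1392/89=766/89
M: M0=0, M1=766/89, M2=-1392/89, M3=530/89, M4=0
seg 0: a=4, c=M0/2=0, d=(M1−M0)/(6·2)=383/534, b=Δ0−h0·(2M0+M1)/6=-1300/267
seg 1: a=0, c=M1/2=383/89, d=(M2−M1)/(6·1)=-1079/267, b=Δ1−h1·(2M1+M2)/6=998/267
seg 2: a=4, c=M2/2=-696/89, d=(M3−M2)/(6·1)=961/267, b=Δ2−h2·(2M2+M3)/6=59/267
seg 3: a=0, c=M3/2=265/89, d=(M4−M3)/(6·3)=-265/801, b=Δ3−h3·(2M3+M4)/6=-1234/267
t_q=19/4 → seg 3, τ=3/4; S=0+-1234/267·τ+265/89·τ²+-265/801·τ³=-10999/5696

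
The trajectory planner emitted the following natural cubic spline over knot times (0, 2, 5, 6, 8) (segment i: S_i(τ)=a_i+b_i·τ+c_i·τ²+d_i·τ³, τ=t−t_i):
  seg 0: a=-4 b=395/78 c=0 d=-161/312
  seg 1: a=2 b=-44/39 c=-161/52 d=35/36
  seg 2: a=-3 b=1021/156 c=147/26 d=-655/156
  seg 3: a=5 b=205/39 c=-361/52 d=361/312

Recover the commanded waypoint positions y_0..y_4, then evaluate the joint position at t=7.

y_0 = S_0(0) = a_0 = -4
y_1 = S_1(0) = a_1 = 2
y_2 = S_2(0) = a_2 = -3
y_3 = S_3(0) = a_3 = 5
y_4 = S_3(2) = -3
t_q=7 is in segment 3 (τ=1); S_3(τ)=465/104

y_0=-4 y_1=2 y_2=-3 y_3=5 y_4=-3
S(7) = 465/104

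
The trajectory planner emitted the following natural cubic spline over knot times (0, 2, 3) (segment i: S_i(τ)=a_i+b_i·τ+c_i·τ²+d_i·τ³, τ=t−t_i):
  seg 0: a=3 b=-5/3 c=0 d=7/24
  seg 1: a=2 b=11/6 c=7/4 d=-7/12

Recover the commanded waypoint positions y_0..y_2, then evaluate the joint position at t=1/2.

y_0 = S_0(0) = a_0 = 3
y_1 = S_1(0) = a_1 = 2
y_2 = S_1(1) = 5
t_q=1/2 is in segment 0 (τ=1/2); S_0(τ)=141/64

y_0=3 y_1=2 y_2=5
S(1/2) = 141/64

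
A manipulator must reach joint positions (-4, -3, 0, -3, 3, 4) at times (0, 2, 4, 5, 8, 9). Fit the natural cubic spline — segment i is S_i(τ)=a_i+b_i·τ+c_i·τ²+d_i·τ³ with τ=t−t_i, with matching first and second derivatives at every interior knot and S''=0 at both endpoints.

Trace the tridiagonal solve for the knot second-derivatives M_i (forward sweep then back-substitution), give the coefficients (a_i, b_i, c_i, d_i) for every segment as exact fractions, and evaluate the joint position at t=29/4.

Δ: Δ0=1/2, Δ1=3/2, Δ2=-3, Δ3=2, Δ4=1
row 1: diag=8, rhs=6; c'=1/4, d'=3/4
row 2: denom=6−2·1/4=11/2; d'=(-27−2·3/4)/(11/2)=-57/11
row 3: denom=8−1·2/11=86/11; d'=(30−1·-57/11)/(86/11)=9/2
row 4: denom=8−3·33/86=589/86; d'=(-6−3·9/2)/(589/86)=-1677/589
back: M4=-1677/589
back: M3=9/2−33/86·-1677/589=3294/589
back: M2=-57/11−2/11·3294/589=-3651/589
back: M1=3/4−1/4·-3651/589=2709/1178
M: M0=0, M1=2709/1178, M2=-3651/589, M3=3294/589, M4=-1677/589, M5=0
seg 0: a=-4, c=M0/2=0, d=(M1−M0)/(6·2)=903/4712, b=Δ0−h0·(2M0+M1)/6=-157/589
seg 1: a=-3, c=M1/2=2709/2356, d=(M2−M1)/(6·2)=-3337/4712, b=Δ1−h1·(2M1+M2)/6=2395/1178
seg 2: a=0, c=M2/2=-3651/1178, d=(M3−M2)/(6·1)=2315/1178, b=Δ2−h2·(2M2+M3)/6=-1099/589
seg 3: a=-3, c=M3/2=1647/589, d=(M4−M3)/(6·3)=-1657/3534, b=Δ3−h3·(2M3+M4)/6=-2555/1178
seg 4: a=3, c=M4/2=-1677/1178, d=(M5−M4)/(6·1)=559/1178, b=Δ4−h4·(2M4+M5)/6=1148/589
t_q=29/4 → seg 3, τ=9/4; S=-3+-2555/1178·τ+1647/589·τ²+-1657/3534·τ³=3711/3968

  seg 0: a=-4 b=-157/589 c=0 d=903/4712
  seg 1: a=-3 b=2395/1178 c=2709/2356 d=-3337/4712
  seg 2: a=0 b=-1099/589 c=-3651/1178 d=2315/1178
  seg 3: a=-3 b=-2555/1178 c=1647/589 d=-1657/3534
  seg 4: a=3 b=1148/589 c=-1677/1178 d=559/1178
S(29/4) = 3711/3968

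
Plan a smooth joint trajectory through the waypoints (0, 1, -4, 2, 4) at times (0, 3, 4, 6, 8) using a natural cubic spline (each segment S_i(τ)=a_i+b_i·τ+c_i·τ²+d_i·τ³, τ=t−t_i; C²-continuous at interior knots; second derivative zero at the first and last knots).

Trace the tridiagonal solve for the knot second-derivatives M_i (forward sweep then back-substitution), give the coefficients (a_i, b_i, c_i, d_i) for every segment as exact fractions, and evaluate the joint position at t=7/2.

  seg 0: a=0 b=767/258 c=0 d=-227/774
  seg 1: a=1 b=-638/129 c=-227/86 d=667/258
  seg 2: a=-4 b=-637/258 c=220/43 d=-1229/1032
  seg 3: a=2 b=478/129 c=-349/172 d=349/1032
S(7/2) = -1245/688

Δ: Δ0=1/3, Δ1=-5, Δ2=3, Δ3=1
row 1: diag=8, rhs=-32; c'=1/8, d'=-4
row 2: denom=6−1·1/8=47/8; d'=(48−1·-4)/(47/8)=416/47
row 3: denom=8−2·16/47=344/47; d'=(-12−2·416/47)/(344/47)=-349/86
back: M3=-349/86
back: M2=416/47−16/47·-349/86=440/43
back: M1=-4−1/8·440/43=-227/43
M: M0=0, M1=-227/43, M2=440/43, M3=-349/86, M4=0
seg 0: a=0, c=M0/2=0, d=(M1−M0)/(6·3)=-227/774, b=Δ0−h0·(2M0+M1)/6=767/258
seg 1: a=1, c=M1/2=-227/86, d=(M2−M1)/(6·1)=667/258, b=Δ1−h1·(2M1+M2)/6=-638/129
seg 2: a=-4, c=M2/2=220/43, d=(M3−M2)/(6·2)=-1229/1032, b=Δ2−h2·(2M2+M3)/6=-637/258
seg 3: a=2, c=M3/2=-349/172, d=(M4−M3)/(6·2)=349/1032, b=Δ3−h3·(2M3+M4)/6=478/129
t_q=7/2 → seg 1, τ=1/2; S=1+-638/129·τ+-227/86·τ²+667/258·τ³=-1245/688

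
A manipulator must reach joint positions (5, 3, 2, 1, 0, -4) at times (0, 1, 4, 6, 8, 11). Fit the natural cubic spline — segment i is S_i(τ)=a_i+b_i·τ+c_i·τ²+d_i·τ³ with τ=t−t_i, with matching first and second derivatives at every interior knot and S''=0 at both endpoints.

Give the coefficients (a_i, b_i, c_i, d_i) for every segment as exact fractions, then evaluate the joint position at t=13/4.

Δ: Δ0=-2, Δ1=-1/3, Δ2=-1/2, Δ3=-1/2, Δ4=-4/3
row 1: diag=8, rhs=10; c'=3/8, d'=5/4
row 2: denom=10−3·3/8=71/8; d'=(-1−3·5/4)/(71/8)=-38/71
row 3: denom=8−2·16/71=536/71; d'=(0−2·-38/71)/(536/71)=19/134
row 4: denom=10−2·71/268=1269/134; d'=(-5−2·19/134)/(1269/134)=-236/423
back: M4=-236/423
back: M3=19/134−71/268·-236/423=245/846
back: M2=-38/71−16/71·245/846=-254/423
back: M1=5/4−3/8·-254/423=208/141
M: M0=0, M1=208/141, M2=-254/423, M3=245/846, M4=-236/423, M5=0
seg 0: a=5, c=M0/2=0, d=(M1−M0)/(6·1)=104/423, b=Δ0−h0·(2M0+M1)/6=-950/423
seg 1: a=3, c=M1/2=104/141, d=(M2−M1)/(6·3)=-439/3807, b=Δ1−h1·(2M1+M2)/6=-638/423
seg 2: a=2, c=M2/2=-127/423, d=(M3−M2)/(6·2)=251/3384, b=Δ2−h2·(2M2+M3)/6=-83/423
seg 3: a=1, c=M3/2=245/1692, d=(M4−M3)/(6·2)=-239/3384, b=Δ3−h3·(2M3+M4)/6=-143/282
seg 4: a=0, c=M4/2=-118/423, d=(M5−M4)/(6·3)=118/3807, b=Δ4−h4·(2M4+M5)/6=-328/423
t_q=13/4 → seg 1, τ=9/4; S=3+-638/423·τ+104/141·τ²+-439/3807·τ³=6097/3008

  seg 0: a=5 b=-950/423 c=0 d=104/423
  seg 1: a=3 b=-638/423 c=104/141 d=-439/3807
  seg 2: a=2 b=-83/423 c=-127/423 d=251/3384
  seg 3: a=1 b=-143/282 c=245/1692 d=-239/3384
  seg 4: a=0 b=-328/423 c=-118/423 d=118/3807
S(13/4) = 6097/3008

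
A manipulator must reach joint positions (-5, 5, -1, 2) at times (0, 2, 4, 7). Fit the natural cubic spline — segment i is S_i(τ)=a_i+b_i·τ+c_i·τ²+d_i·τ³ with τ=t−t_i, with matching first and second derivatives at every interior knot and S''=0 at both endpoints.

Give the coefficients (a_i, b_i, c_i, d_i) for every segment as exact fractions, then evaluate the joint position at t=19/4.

Δ: Δ0=5, Δ1=-3, Δ2=1
row 1: diag=8, rhs=-48; c'=1/4, d'=-6
row 2: denom=10−2·1/4=19/2; d'=(24−2·-6)/(19/2)=72/19
back: M2=72/19
back: M1=-6−1/4·72/19=-132/19
M: M0=0, M1=-132/19, M2=72/19, M3=0
seg 0: a=-5, c=M0/2=0, d=(M1−M0)/(6·2)=-11/19, b=Δ0−h0·(2M0+M1)/6=139/19
seg 1: a=5, c=M1/2=-66/19, d=(M2−M1)/(6·2)=17/19, b=Δ1−h1·(2M1+M2)/6=7/19
seg 2: a=-1, c=M2/2=36/19, d=(M3−M2)/(6·3)=-4/19, b=Δ2−h2·(2M2+M3)/6=-53/19
t_q=19/4 → seg 2, τ=3/4; S=-1+-53/19·τ+36/19·τ²+-4/19·τ³=-643/304

  seg 0: a=-5 b=139/19 c=0 d=-11/19
  seg 1: a=5 b=7/19 c=-66/19 d=17/19
  seg 2: a=-1 b=-53/19 c=36/19 d=-4/19
S(19/4) = -643/304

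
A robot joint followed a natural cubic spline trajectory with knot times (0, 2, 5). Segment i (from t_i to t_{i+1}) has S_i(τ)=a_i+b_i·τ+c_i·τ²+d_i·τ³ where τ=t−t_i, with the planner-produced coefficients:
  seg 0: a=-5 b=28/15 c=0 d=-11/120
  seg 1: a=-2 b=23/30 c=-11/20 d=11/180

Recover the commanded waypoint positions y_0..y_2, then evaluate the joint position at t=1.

y_0=-5 y_1=-2 y_2=-3
S(1) = -129/40

y_0 = S_0(0) = a_0 = -5
y_1 = S_1(0) = a_1 = -2
y_2 = S_1(3) = -3
t_q=1 is in segment 0 (τ=1); S_0(τ)=-129/40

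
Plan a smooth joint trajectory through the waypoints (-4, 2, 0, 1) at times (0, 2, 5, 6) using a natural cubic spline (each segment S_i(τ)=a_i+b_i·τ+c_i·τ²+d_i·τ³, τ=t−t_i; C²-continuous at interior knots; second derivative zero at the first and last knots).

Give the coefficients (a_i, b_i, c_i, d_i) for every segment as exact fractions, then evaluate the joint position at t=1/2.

Δ: Δ0=3, Δ1=-2/3, Δ2=1
row 1: diag=10, rhs=-22; c'=3/10, d'=-11/5
row 2: denom=8−3·3/10=71/10; d'=(10−3·-11/5)/(71/10)=166/71
back: M2=166/71
back: M1=-11/5−3/10·166/71=-206/71
M: M0=0, M1=-206/71, M2=166/71, M3=0
seg 0: a=-4, c=M0/2=0, d=(M1−M0)/(6·2)=-103/426, b=Δ0−h0·(2M0+M1)/6=845/213
seg 1: a=2, c=M1/2=-103/71, d=(M2−M1)/(6·3)=62/213, b=Δ1−h1·(2M1+M2)/6=227/213
seg 2: a=0, c=M2/2=83/71, d=(M3−M2)/(6·1)=-83/213, b=Δ2−h2·(2M2+M3)/6=47/213
t_q=1/2 → seg 0, τ=1/2; S=-4+845/213·τ+0·τ²+-103/426·τ³=-2325/1136

  seg 0: a=-4 b=845/213 c=0 d=-103/426
  seg 1: a=2 b=227/213 c=-103/71 d=62/213
  seg 2: a=0 b=47/213 c=83/71 d=-83/213
S(1/2) = -2325/1136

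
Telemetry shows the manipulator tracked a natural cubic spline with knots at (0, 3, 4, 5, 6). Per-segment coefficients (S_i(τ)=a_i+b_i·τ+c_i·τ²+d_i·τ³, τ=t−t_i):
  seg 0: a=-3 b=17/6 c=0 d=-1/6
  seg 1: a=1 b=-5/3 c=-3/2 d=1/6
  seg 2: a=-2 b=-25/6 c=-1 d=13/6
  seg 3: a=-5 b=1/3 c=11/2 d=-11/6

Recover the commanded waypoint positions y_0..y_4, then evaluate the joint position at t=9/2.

y_0=-3 y_1=1 y_2=-2 y_3=-5 y_4=-1
S(9/2) = -65/16

y_0 = S_0(0) = a_0 = -3
y_1 = S_1(0) = a_1 = 1
y_2 = S_2(0) = a_2 = -2
y_3 = S_3(0) = a_3 = -5
y_4 = S_3(1) = -1
t_q=9/2 is in segment 2 (τ=1/2); S_2(τ)=-65/16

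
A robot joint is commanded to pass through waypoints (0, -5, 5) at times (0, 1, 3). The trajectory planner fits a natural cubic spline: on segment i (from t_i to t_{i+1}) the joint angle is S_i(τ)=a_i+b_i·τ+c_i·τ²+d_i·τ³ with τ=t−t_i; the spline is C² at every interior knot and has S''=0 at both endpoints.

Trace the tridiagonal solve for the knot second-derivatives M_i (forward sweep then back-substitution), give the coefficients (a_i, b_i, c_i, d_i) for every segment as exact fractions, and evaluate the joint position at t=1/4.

Δ: Δ0=-5, Δ1=5
row 1: diag=6, rhs=60; c'=1/3, d'=10
back: M1=10
M: M0=0, M1=10, M2=0
seg 0: a=0, c=M0/2=0, d=(M1−M0)/(6·1)=5/3, b=Δ0−h0·(2M0+M1)/6=-20/3
seg 1: a=-5, c=M1/2=5, d=(M2−M1)/(6·2)=-5/6, b=Δ1−h1·(2M1+M2)/6=-5/3
t_q=1/4 → seg 0, τ=1/4; S=0+-20/3·τ+0·τ²+5/3·τ³=-105/64

  seg 0: a=0 b=-20/3 c=0 d=5/3
  seg 1: a=-5 b=-5/3 c=5 d=-5/6
S(1/4) = -105/64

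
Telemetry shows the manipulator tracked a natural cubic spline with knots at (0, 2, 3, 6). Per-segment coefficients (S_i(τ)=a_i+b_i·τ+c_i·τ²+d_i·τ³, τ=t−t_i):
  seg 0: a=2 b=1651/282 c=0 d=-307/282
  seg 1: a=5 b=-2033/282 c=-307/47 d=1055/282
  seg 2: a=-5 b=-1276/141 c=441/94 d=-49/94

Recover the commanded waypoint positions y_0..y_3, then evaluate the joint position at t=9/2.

y_0 = S_0(0) = a_0 = 2
y_1 = S_1(0) = a_1 = 5
y_2 = S_2(0) = a_2 = -5
y_3 = S_2(3) = -4
t_q=9/2 is in segment 2 (τ=3/2); S_2(τ)=-7353/752

y_0=2 y_1=5 y_2=-5 y_3=-4
S(9/2) = -7353/752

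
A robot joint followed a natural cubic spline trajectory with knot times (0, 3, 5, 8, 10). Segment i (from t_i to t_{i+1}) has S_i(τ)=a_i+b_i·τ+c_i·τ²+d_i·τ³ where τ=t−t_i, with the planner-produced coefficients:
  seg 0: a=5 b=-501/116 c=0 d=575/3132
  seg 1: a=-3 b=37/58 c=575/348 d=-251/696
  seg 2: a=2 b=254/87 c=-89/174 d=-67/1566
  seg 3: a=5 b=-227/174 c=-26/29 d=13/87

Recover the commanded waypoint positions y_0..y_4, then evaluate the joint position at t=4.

y_0=5 y_1=-3 y_2=2 y_3=5 y_4=0
S(4) = -745/696

y_0 = S_0(0) = a_0 = 5
y_1 = S_1(0) = a_1 = -3
y_2 = S_2(0) = a_2 = 2
y_3 = S_3(0) = a_3 = 5
y_4 = S_3(2) = 0
t_q=4 is in segment 1 (τ=1); S_1(τ)=-745/696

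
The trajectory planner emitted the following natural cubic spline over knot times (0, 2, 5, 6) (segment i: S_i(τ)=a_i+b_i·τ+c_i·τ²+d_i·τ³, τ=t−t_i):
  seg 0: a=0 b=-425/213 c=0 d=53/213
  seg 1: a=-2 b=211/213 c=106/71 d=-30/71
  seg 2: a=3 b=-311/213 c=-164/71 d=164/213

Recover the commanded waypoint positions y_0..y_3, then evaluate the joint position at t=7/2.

y_0=0 y_1=-2 y_2=3 y_3=0
S(7/2) = 403/284

y_0 = S_0(0) = a_0 = 0
y_1 = S_1(0) = a_1 = -2
y_2 = S_2(0) = a_2 = 3
y_3 = S_2(1) = 0
t_q=7/2 is in segment 1 (τ=3/2); S_1(τ)=403/284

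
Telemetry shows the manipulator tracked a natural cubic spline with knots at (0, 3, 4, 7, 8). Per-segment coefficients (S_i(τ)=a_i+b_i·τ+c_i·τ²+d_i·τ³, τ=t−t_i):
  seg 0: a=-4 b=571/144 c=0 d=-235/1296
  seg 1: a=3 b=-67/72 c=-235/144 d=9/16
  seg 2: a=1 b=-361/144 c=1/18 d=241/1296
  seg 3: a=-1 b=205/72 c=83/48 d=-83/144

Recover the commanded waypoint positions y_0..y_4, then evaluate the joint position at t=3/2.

y_0=-4 y_1=3 y_2=1 y_3=-1 y_4=3
S(3/2) = 171/128

y_0 = S_0(0) = a_0 = -4
y_1 = S_1(0) = a_1 = 3
y_2 = S_2(0) = a_2 = 1
y_3 = S_3(0) = a_3 = -1
y_4 = S_3(1) = 3
t_q=3/2 is in segment 0 (τ=3/2); S_0(τ)=171/128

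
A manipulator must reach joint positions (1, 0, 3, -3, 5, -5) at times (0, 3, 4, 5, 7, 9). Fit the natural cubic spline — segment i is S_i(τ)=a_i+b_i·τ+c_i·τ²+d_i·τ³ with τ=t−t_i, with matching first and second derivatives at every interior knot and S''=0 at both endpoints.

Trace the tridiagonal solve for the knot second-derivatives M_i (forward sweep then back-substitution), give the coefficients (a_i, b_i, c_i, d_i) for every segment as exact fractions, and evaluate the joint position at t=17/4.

Δ: Δ0=-1/3, Δ1=3, Δ2=-6, Δ3=4, Δ4=-5
row 1: diag=8, rhs=20; c'=1/8, d'=5/2
row 2: denom=4−1·1/8=31/8; d'=(-54−1·5/2)/(31/8)=-452/31
row 3: denom=6−1·8/31=178/31; d'=(60−1·-452/31)/(178/31)=1156/89
row 4: denom=8−2·31/89=650/89; d'=(-54−2·1156/89)/(650/89)=-3559/325
back: M4=-3559/325
back: M3=1156/89−31/89·-3559/325=5461/325
back: M2=-452/31−8/31·5461/325=-6148/325
back: M1=5/2−1/8·-6148/325=1581/325
M: M0=0, M1=1581/325, M2=-6148/325, M3=5461/325, M4=-3559/325, M5=0
seg 0: a=1, c=M0/2=0, d=(M1−M0)/(6·3)=527/1950, b=Δ0−h0·(2M0+M1)/6=-5393/1950
seg 1: a=0, c=M1/2=1581/650, d=(M2−M1)/(6·1)=-7729/1950, b=Δ1−h1·(2M1+M2)/6=4418/975
seg 2: a=3, c=M2/2=-3074/325, d=(M3−M2)/(6·1)=893/150, b=Δ2−h2·(2M2+M3)/6=-973/390
seg 3: a=-3, c=M3/2=5461/650, d=(M4−M3)/(6·2)=-451/195, b=Δ3−h3·(2M3+M4)/6=-3463/975
seg 4: a=5, c=M4/2=-3559/650, d=(M5−M4)/(6·2)=3559/3900, b=Δ4−h4·(2M4+M5)/6=2243/975
t_q=17/4 → seg 2, τ=1/4; S=3+-973/390·τ+-3074/325·τ²+893/150·τ³=78131/41600

  seg 0: a=1 b=-5393/1950 c=0 d=527/1950
  seg 1: a=0 b=4418/975 c=1581/650 d=-7729/1950
  seg 2: a=3 b=-973/390 c=-3074/325 d=893/150
  seg 3: a=-3 b=-3463/975 c=5461/650 d=-451/195
  seg 4: a=5 b=2243/975 c=-3559/650 d=3559/3900
S(17/4) = 78131/41600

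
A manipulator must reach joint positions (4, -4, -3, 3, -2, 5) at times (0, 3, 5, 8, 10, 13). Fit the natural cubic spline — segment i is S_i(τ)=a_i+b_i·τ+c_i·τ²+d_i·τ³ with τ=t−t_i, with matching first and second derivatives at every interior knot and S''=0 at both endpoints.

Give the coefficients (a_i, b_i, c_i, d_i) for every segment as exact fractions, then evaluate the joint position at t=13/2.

  seg 0: a=4 b=-1059/308 c=0 d=713/8316
  seg 1: a=-4 b=-173/154 c=713/924 d=37/1848
  seg 2: a=-3 b=509/231 c=206/231 d=-95/297
  seg 3: a=3 b=-250/231 c=-153/77 d=1181/1848
  seg 4: a=-2 b=-629/462 c=569/308 d=-569/2772
S(13/2) = 69/56

Δ: Δ0=-8/3, Δ1=1/2, Δ2=2, Δ3=-5/2, Δ4=7/3
row 1: diag=10, rhs=19; c'=1/5, d'=19/10
row 2: denom=10−2·1/5=48/5; d'=(9−2·19/10)/(48/5)=13/24
row 3: denom=10−3·5/16=145/16; d'=(-27−3·13/24)/(145/16)=-458/145
row 4: denom=10−2·32/145=1386/145; d'=(29−2·-458/145)/(1386/145)=569/154
back: M4=569/154
back: M3=-458/145−32/145·569/154=-306/77
back: M2=13/24−5/16·-306/77=412/231
back: M1=19/10−1/5·412/231=713/462
M: M0=0, M1=713/462, M2=412/231, M3=-306/77, M4=569/154, M5=0
seg 0: a=4, c=M0/2=0, d=(M1−M0)/(6·3)=713/8316, b=Δ0−h0·(2M0+M1)/6=-1059/308
seg 1: a=-4, c=M1/2=713/924, d=(M2−M1)/(6·2)=37/1848, b=Δ1−h1·(2M1+M2)/6=-173/154
seg 2: a=-3, c=M2/2=206/231, d=(M3−M2)/(6·3)=-95/297, b=Δ2−h2·(2M2+M3)/6=509/231
seg 3: a=3, c=M3/2=-153/77, d=(M4−M3)/(6·2)=1181/1848, b=Δ3−h3·(2M3+M4)/6=-250/231
seg 4: a=-2, c=M4/2=569/308, d=(M5−M4)/(6·3)=-569/2772, b=Δ4−h4·(2M4+M5)/6=-629/462
t_q=13/2 → seg 2, τ=3/2; S=-3+509/231·τ+206/231·τ²+-95/297·τ³=69/56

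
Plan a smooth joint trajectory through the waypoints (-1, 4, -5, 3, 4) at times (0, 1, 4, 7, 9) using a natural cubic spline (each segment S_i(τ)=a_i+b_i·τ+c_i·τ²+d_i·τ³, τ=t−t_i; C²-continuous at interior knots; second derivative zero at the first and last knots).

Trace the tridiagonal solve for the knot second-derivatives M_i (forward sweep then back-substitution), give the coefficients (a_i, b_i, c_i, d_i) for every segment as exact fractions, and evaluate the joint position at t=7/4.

  seg 0: a=-1 b=10135/1596 c=0 d=-2155/1596
  seg 1: a=4 b=1835/798 c=-2155/532 d=10937/14364
  seg 2: a=-5 b=-2309/1596 c=1118/399 d=-6851/14364
  seg 3: a=3 b=1985/798 c=-793/532 d=793/3192
S(7/4) = 6751/1792

Δ: Δ0=5, Δ1=-3, Δ2=8/3, Δ3=1/2
row 1: diag=8, rhs=-48; c'=3/8, d'=-6
row 2: denom=12−3·3/8=87/8; d'=(34−3·-6)/(87/8)=416/87
row 3: denom=10−3·8/29=266/29; d'=(-13−3·416/87)/(266/29)=-793/266
back: M3=-793/266
back: M2=416/87−8/29·-793/266=2236/399
back: M1=-6−3/8·2236/399=-2155/266
M: M0=0, M1=-2155/266, M2=2236/399, M3=-793/266, M4=0
seg 0: a=-1, c=M0/2=0, d=(M1−M0)/(6·1)=-2155/1596, b=Δ0−h0·(2M0+M1)/6=10135/1596
seg 1: a=4, c=M1/2=-2155/532, d=(M2−M1)/(6·3)=10937/14364, b=Δ1−h1·(2M1+M2)/6=1835/798
seg 2: a=-5, c=M2/2=1118/399, d=(M3−M2)/(6·3)=-6851/14364, b=Δ2−h2·(2M2+M3)/6=-2309/1596
seg 3: a=3, c=M3/2=-793/532, d=(M4−M3)/(6·2)=793/3192, b=Δ3−h3·(2M3+M4)/6=1985/798
t_q=7/4 → seg 1, τ=3/4; S=4+1835/798·τ+-2155/532·τ²+10937/14364·τ³=6751/1792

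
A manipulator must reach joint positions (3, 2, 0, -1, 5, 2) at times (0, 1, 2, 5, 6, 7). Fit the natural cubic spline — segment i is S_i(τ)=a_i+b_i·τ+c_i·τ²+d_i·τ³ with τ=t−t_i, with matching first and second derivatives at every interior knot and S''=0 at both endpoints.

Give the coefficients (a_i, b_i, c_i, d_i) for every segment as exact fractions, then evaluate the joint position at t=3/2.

  seg 0: a=3 b=-1969/2451 c=0 d=-482/2451
  seg 1: a=2 b=-3415/2451 c=-482/817 d=-41/2451
  seg 2: a=0 b=-6430/2451 c=-523/817 d=80/171
  seg 3: a=-1 b=15116/2451 c=2917/817 d=-9161/2451
  seg 4: a=5 b=5135/2451 c=-6244/817 d=6244/2451
S(3/2) = 7541/6536

Δ: Δ0=-1, Δ1=-2, Δ2=-1/3, Δ3=6, Δ4=-3
row 1: diag=4, rhs=-6; c'=1/4, d'=-3/2
row 2: denom=8−1·1/4=31/4; d'=(10−1·-3/2)/(31/4)=46/31
row 3: denom=8−3·12/31=212/31; d'=(38−3·46/31)/(212/31)=260/53
row 4: denom=4−1·31/212=817/212; d'=(-54−1·260/53)/(817/212)=-12488/817
back: M4=-12488/817
back: M3=260/53−31/212·-12488/817=5834/817
back: M2=46/31−12/31·5834/817=-1046/817
back: M1=-3/2−1/4·-1046/817=-964/817
M: M0=0, M1=-964/817, M2=-1046/817, M3=5834/817, M4=-12488/817, M5=0
seg 0: a=3, c=M0/2=0, d=(M1−M0)/(6·1)=-482/2451, b=Δ0−h0·(2M0+M1)/6=-1969/2451
seg 1: a=2, c=M1/2=-482/817, d=(M2−M1)/(6·1)=-41/2451, b=Δ1−h1·(2M1+M2)/6=-3415/2451
seg 2: a=0, c=M2/2=-523/817, d=(M3−M2)/(6·3)=80/171, b=Δ2−h2·(2M2+M3)/6=-6430/2451
seg 3: a=-1, c=M3/2=2917/817, d=(M4−M3)/(6·1)=-9161/2451, b=Δ3−h3·(2M3+M4)/6=15116/2451
seg 4: a=5, c=M4/2=-6244/817, d=(M5−M4)/(6·1)=6244/2451, b=Δ4−h4·(2M4+M5)/6=5135/2451
t_q=3/2 → seg 1, τ=1/2; S=2+-3415/2451·τ+-482/817·τ²+-41/2451·τ³=7541/6536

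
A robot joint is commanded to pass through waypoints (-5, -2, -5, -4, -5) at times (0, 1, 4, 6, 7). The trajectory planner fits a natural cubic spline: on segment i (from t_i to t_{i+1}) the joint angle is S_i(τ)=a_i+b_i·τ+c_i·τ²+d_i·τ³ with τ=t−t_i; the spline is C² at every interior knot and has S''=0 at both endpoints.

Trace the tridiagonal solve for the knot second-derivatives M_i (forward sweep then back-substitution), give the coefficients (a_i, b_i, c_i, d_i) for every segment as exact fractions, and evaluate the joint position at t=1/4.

Δ: Δ0=3, Δ1=-1, Δ2=1/2, Δ3=-1
row 1: diag=8, rhs=-24; c'=3/8, d'=-3
row 2: denom=10−3·3/8=71/8; d'=(9−3·-3)/(71/8)=144/71
row 3: denom=6−2·16/71=394/71; d'=(-9−2·144/71)/(394/71)=-927/394
back: M3=-927/394
back: M2=144/71−16/71·-927/394=504/197
back: M1=-3−3/8·504/197=-780/197
M: M0=0, M1=-780/197, M2=504/197, M3=-927/394, M4=0
seg 0: a=-5, c=M0/2=0, d=(M1−M0)/(6·1)=-130/197, b=Δ0−h0·(2M0+M1)/6=721/197
seg 1: a=-2, c=M1/2=-390/197, d=(M2−M1)/(6·3)=214/591, b=Δ1−h1·(2M1+M2)/6=331/197
seg 2: a=-5, c=M2/2=252/197, d=(M3−M2)/(6·2)=-645/1576, b=Δ2−h2·(2M2+M3)/6=-83/197
seg 3: a=-4, c=M3/2=-927/788, d=(M4−M3)/(6·1)=309/788, b=Δ3−h3·(2M3+M4)/6=-85/394
t_q=1/4 → seg 0, τ=1/4; S=-5+721/197·τ+0·τ²+-130/197·τ³=-25817/6304

  seg 0: a=-5 b=721/197 c=0 d=-130/197
  seg 1: a=-2 b=331/197 c=-390/197 d=214/591
  seg 2: a=-5 b=-83/197 c=252/197 d=-645/1576
  seg 3: a=-4 b=-85/394 c=-927/788 d=309/788
S(1/4) = -25817/6304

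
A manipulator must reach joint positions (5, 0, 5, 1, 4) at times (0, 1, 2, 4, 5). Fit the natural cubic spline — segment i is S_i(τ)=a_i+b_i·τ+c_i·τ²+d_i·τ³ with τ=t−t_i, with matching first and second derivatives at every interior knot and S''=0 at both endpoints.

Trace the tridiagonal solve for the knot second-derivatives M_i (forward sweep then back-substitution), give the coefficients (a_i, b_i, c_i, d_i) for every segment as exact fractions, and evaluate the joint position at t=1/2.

  seg 0: a=5 b=-491/61 c=0 d=186/61
  seg 1: a=0 b=67/61 c=558/61 d=-320/61
  seg 2: a=5 b=223/61 c=-402/61 d=459/244
  seg 3: a=1 b=-8/61 c=573/122 d=-191/122
S(1/2) = 331/244

Δ: Δ0=-5, Δ1=5, Δ2=-2, Δ3=3
row 1: diag=4, rhs=60; c'=1/4, d'=15
row 2: denom=6−1·1/4=23/4; d'=(-42−1·15)/(23/4)=-228/23
row 3: denom=6−2·8/23=122/23; d'=(30−2·-228/23)/(122/23)=573/61
back: M3=573/61
back: M2=-228/23−8/23·573/61=-804/61
back: M1=15−1/4·-804/61=1116/61
M: M0=0, M1=1116/61, M2=-804/61, M3=573/61, M4=0
seg 0: a=5, c=M0/2=0, d=(M1−M0)/(6·1)=186/61, b=Δ0−h0·(2M0+M1)/6=-491/61
seg 1: a=0, c=M1/2=558/61, d=(M2−M1)/(6·1)=-320/61, b=Δ1−h1·(2M1+M2)/6=67/61
seg 2: a=5, c=M2/2=-402/61, d=(M3−M2)/(6·2)=459/244, b=Δ2−h2·(2M2+M3)/6=223/61
seg 3: a=1, c=M3/2=573/122, d=(M4−M3)/(6·1)=-191/122, b=Δ3−h3·(2M3+M4)/6=-8/61
t_q=1/2 → seg 0, τ=1/2; S=5+-491/61·τ+0·τ²+186/61·τ³=331/244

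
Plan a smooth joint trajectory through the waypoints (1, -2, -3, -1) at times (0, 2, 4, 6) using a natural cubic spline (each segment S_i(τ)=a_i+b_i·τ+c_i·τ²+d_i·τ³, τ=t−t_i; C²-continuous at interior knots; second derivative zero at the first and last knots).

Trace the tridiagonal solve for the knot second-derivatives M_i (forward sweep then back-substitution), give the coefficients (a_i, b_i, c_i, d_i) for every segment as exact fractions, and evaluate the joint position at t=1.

  seg 0: a=1 b=-5/3 c=0 d=1/24
  seg 1: a=-2 b=-7/6 c=1/4 d=1/24
  seg 2: a=-3 b=1/3 c=1/2 d=-1/12
S(1) = -5/8

Δ: Δ0=-3/2, Δ1=-1/2, Δ2=1
row 1: diag=8, rhs=6; c'=1/4, d'=3/4
row 2: denom=8−2·1/4=15/2; d'=(9−2·3/4)/(15/2)=1
back: M2=1
back: M1=3/4−1/4·1=1/2
M: M0=0, M1=1/2, M2=1, M3=0
seg 0: a=1, c=M0/2=0, d=(M1−M0)/(6·2)=1/24, b=Δ0−h0·(2M0+M1)/6=-5/3
seg 1: a=-2, c=M1/2=1/4, d=(M2−M1)/(6·2)=1/24, b=Δ1−h1·(2M1+M2)/6=-7/6
seg 2: a=-3, c=M2/2=1/2, d=(M3−M2)/(6·2)=-1/12, b=Δ2−h2·(2M2+M3)/6=1/3
t_q=1 → seg 0, τ=1; S=1+-5/3·τ+0·τ²+1/24·τ³=-5/8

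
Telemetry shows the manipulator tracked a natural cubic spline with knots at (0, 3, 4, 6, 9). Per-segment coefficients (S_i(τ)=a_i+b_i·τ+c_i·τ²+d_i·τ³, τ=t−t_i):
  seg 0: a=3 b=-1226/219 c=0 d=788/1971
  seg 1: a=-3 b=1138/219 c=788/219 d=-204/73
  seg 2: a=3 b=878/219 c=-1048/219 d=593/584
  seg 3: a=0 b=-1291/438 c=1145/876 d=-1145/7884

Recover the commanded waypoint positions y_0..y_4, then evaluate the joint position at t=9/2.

y_0=3 y_1=-3 y_2=3 y_3=0 y_4=-1
S(9/2) = 18385/4672

y_0 = S_0(0) = a_0 = 3
y_1 = S_1(0) = a_1 = -3
y_2 = S_2(0) = a_2 = 3
y_3 = S_3(0) = a_3 = 0
y_4 = S_3(3) = -1
t_q=9/2 is in segment 2 (τ=1/2); S_2(τ)=18385/4672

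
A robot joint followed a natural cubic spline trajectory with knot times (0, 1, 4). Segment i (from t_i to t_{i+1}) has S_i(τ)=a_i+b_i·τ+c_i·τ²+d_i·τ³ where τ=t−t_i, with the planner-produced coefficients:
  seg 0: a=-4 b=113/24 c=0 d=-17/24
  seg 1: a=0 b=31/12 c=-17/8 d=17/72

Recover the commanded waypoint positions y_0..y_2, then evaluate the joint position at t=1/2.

y_0=-4 y_1=0 y_2=-5
S(1/2) = -111/64

y_0 = S_0(0) = a_0 = -4
y_1 = S_1(0) = a_1 = 0
y_2 = S_1(3) = -5
t_q=1/2 is in segment 0 (τ=1/2); S_0(τ)=-111/64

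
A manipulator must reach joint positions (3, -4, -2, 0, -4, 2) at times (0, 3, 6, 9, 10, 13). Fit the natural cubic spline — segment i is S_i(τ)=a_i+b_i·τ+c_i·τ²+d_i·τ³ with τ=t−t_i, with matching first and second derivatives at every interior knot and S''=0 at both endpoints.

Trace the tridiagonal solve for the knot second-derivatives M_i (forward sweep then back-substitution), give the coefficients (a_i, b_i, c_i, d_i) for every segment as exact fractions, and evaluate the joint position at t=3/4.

  seg 0: a=3 b=-845/283 c=0 d=554/7641
  seg 1: a=-4 b=-291/283 c=554/849 d=-223/7641
  seg 2: a=-2 b=594/283 c=331/849 d=-2209/7641
  seg 3: a=0 b=-953/283 c=-626/283 d=447/283
  seg 4: a=-4 b=-864/283 c=715/283 d=-715/2547
S(3/4) = 7165/9056

Δ: Δ0=-7/3, Δ1=2/3, Δ2=2/3, Δ3=-4, Δ4=2
row 1: diag=12, rhs=18; c'=1/4, d'=3/2
row 2: denom=12−3·1/4=45/4; d'=(0−3·3/2)/(45/4)=-2/5
row 3: denom=8−3·4/15=36/5; d'=(-28−3·-2/5)/(36/5)=-67/18
row 4: denom=8−1·5/36=283/36; d'=(36−1·-67/18)/(283/36)=1430/283
back: M4=1430/283
back: M3=-67/18−5/36·1430/283=-1252/283
back: M2=-2/5−4/15·-1252/283=662/849
back: M1=3/2−1/4·662/849=1108/849
M: M0=0, M1=1108/849, M2=662/849, M3=-1252/283, M4=1430/283, M5=0
seg 0: a=3, c=M0/2=0, d=(M1−M0)/(6·3)=554/7641, b=Δ0−h0·(2M0+M1)/6=-845/283
seg 1: a=-4, c=M1/2=554/849, d=(M2−M1)/(6·3)=-223/7641, b=Δ1−h1·(2M1+M2)/6=-291/283
seg 2: a=-2, c=M2/2=331/849, d=(M3−M2)/(6·3)=-2209/7641, b=Δ2−h2·(2M2+M3)/6=594/283
seg 3: a=0, c=M3/2=-626/283, d=(M4−M3)/(6·1)=447/283, b=Δ3−h3·(2M3+M4)/6=-953/283
seg 4: a=-4, c=M4/2=715/283, d=(M5−M4)/(6·3)=-715/2547, b=Δ4−h4·(2M4+M5)/6=-864/283
t_q=3/4 → seg 0, τ=3/4; S=3+-845/283·τ+0·τ²+554/7641·τ³=7165/9056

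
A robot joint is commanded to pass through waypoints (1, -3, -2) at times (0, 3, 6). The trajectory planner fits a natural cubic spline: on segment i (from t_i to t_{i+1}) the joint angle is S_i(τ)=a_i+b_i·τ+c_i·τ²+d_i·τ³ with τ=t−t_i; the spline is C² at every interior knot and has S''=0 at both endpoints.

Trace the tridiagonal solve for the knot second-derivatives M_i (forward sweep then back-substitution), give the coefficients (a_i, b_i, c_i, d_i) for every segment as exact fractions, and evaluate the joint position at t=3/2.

  seg 0: a=1 b=-7/4 c=0 d=5/108
  seg 1: a=-3 b=-1/2 c=5/12 d=-5/108
S(3/2) = -47/32

Δ: Δ0=-4/3, Δ1=1/3
row 1: diag=12, rhs=10; c'=1/4, d'=5/6
back: M1=5/6
M: M0=0, M1=5/6, M2=0
seg 0: a=1, c=M0/2=0, d=(M1−M0)/(6·3)=5/108, b=Δ0−h0·(2M0+M1)/6=-7/4
seg 1: a=-3, c=M1/2=5/12, d=(M2−M1)/(6·3)=-5/108, b=Δ1−h1·(2M1+M2)/6=-1/2
t_q=3/2 → seg 0, τ=3/2; S=1+-7/4·τ+0·τ²+5/108·τ³=-47/32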